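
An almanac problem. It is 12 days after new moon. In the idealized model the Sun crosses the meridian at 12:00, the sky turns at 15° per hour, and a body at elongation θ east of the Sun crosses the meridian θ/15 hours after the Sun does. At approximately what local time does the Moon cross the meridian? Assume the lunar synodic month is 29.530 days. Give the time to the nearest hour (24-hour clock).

22:00

The Moon has covered 12/29.530 of its cycle, so θ ≈ 360° × 12/29.530 = 146.3°.
At 15° of sky rotation per hour, 146.3° corresponds to a 9.75 h lag.
12:00 + 9.75 h ≈ 21:45 → 22:00 to the nearest hour.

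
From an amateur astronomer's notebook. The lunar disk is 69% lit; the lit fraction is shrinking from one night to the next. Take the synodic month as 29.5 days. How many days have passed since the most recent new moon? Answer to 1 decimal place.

20.3 days

Invert f = (1 − cos θ)/2 to get cos θ = 1 − 2(0.69) = -0.380, hence θ₀ = arccos -0.380 = 112.3°.
Since the Moon is past full (waning), take the reflex angle: θ = 360° − 112.3° = 247.7°.
Age = 29.5 × 247.7°/360° ≈ 20.29 days.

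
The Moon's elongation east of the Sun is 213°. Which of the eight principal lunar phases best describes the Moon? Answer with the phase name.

waning gibbous

213° lies in the waning gibbous sector of the 8-phase cycle.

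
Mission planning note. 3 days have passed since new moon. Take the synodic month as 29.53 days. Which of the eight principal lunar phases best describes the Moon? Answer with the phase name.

waxing crescent

At 3/29.53 of the cycle, θ ≈ 37° — the waxing crescent range.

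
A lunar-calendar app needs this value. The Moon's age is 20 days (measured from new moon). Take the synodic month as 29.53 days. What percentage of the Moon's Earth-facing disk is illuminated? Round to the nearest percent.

Phase angle: θ = 360°·(20 d)/(29.53 d) = 243.8°.
cos 243.8° = (-0.441), so f = (1 − (-0.441))/2 = 0.721, so 72%.

72%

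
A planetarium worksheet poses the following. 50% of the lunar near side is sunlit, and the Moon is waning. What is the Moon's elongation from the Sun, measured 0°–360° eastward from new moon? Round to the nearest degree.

270°

From f = (1 − cos θ)/2: cos θ = 1 − 2×0.50 = 0.000; arccos → 90.0°.
Since the Moon is past full (waning), take the reflex angle: θ = 360° − 90.0° = 270.0°.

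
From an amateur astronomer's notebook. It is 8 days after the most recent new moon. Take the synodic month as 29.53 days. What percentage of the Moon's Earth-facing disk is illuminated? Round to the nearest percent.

The Moon has covered 8/29.53 of its cycle, so θ ≈ 360° × 8/29.53 = 97.5°.
cos 97.5° = (-0.131), so f = (1 − (-0.131))/2 = 0.566, so 57%.

57%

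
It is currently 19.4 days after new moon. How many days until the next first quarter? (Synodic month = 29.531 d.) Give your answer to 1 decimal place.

First quarter occurs at elongation 90°, i.e. at age 29.531 × 90/360 = 7.383 d.
This lunation's first quarter (7.383 d) has passed, so add one period: 36.914 − 19.4 = 17.514 days.

17.5 days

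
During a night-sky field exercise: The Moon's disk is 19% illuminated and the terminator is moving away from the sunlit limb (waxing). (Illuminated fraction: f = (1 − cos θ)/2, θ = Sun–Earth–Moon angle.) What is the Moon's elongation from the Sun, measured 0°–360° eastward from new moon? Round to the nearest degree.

From f = (1 − cos θ)/2: cos θ = 1 − 2×0.19 = 0.620; arccos → 51.7°.
Before full moon the principal value applies: θ = 51.7°.

52°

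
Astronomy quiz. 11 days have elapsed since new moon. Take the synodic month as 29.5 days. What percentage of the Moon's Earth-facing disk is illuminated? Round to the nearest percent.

85%

Elongation θ = 360° × 11/29.5 ≈ 134.2°.
Illuminated fraction = (1 − cos 134.2°)/2 = (1 − (-0.698))/2 ≈ 0.849, so 85%.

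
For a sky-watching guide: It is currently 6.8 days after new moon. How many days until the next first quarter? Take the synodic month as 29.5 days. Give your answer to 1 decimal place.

First quarter occurs at elongation 90°, i.e. at age 29.5 × 90/360 = 7.375 d.
That is 7.375 − 6.8 = 0.575 days ahead.

0.6 days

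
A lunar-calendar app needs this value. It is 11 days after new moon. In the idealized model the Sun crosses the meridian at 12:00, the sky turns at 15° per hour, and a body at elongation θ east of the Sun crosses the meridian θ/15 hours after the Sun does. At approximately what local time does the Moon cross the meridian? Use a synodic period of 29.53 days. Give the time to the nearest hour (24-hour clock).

21:00

Phase angle: θ = 360°·(11 d)/(29.53 d) = 134.1°.
At 15° of sky rotation per hour, 134.1° corresponds to a 8.94 h lag.
12:00 + 8.94 h ≈ 20:56 → 21:00 to the nearest hour.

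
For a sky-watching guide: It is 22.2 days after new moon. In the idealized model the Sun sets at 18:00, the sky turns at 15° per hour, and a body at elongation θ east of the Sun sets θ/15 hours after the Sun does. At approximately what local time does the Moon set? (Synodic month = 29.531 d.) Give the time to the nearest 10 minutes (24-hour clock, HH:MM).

12:00

Phase angle: θ = 360°·(22.2 d)/(29.531 d) = 270.6°.
The Moon trails the Sun by θ/15 = 270.6/15 ≈ 18.04 hours.
18:00 + 18.042 h ≈ 12:03 → 12:00 to the nearest ten minutes.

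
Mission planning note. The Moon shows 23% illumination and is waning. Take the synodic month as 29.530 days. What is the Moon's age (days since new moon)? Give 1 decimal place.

Invert f = (1 − cos θ)/2 to get cos θ = 1 − 2(0.23) = 0.540, hence θ₀ = arccos 0.540 = 57.3°.
Waning ⇒ past full, so θ = 360° − 57.3° = 302.7°.
At 360°/29.530 d per day, 302.7° corresponds to 24.83 days.

24.8 days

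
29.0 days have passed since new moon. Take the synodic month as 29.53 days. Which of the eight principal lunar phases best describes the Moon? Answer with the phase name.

new moon

At 29.0/29.53 of the cycle, θ ≈ 354° — the new moon range.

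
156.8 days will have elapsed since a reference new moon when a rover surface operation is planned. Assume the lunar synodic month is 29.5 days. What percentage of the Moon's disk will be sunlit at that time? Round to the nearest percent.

70%

Reduce mod P: 156.8 − 5×29.5 = 9.30 d into the current lunation.
Phase angle: θ = 360°·(9.30 d)/(29.5 d) = 113.5°.
Illuminated fraction = (1 − cos 113.5°)/2 = (1 − (-0.399))/2 ≈ 0.699, so 70%.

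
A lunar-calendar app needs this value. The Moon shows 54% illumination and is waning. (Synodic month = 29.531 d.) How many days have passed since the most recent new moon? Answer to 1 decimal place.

From f = (1 − cos θ)/2: cos θ = 1 − 2×0.54 = -0.080; arccos → 94.6°.
Since the Moon is past full (waning), take the reflex angle: θ = 360° − 94.6° = 265.4°.
At 360°/29.531 d per day, 265.4° corresponds to 21.77 days.

21.8 days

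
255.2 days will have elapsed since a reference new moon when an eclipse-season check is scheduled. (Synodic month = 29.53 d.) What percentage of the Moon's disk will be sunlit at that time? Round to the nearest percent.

Reduce mod P: 255.2 − 8×29.53 = 18.96 d into the current lunation.
The Moon has covered 18.96/29.53 of its cycle, so θ ≈ 360° × 18.96/29.53 = 231.1°.
cos 231.1° = (-0.627), so f = (1 − (-0.627))/2 = 0.814, so 81%.

81%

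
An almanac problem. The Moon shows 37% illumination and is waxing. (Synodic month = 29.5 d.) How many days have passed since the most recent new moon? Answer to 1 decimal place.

cos θ = 1 − 2f = 0.260, giving a principal value of 74.9°.
Waxing ⇒ before full, so θ = 74.9°.
Age = 29.5 × 74.9°/360° ≈ 6.14 days.

6.1 days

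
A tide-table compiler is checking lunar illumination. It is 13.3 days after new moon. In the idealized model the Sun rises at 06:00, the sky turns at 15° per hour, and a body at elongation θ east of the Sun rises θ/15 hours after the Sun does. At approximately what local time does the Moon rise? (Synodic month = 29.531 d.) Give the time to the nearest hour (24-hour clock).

17:00

Elongation θ = 360° × 13.3/29.531 ≈ 162.1°.
At 15° of sky rotation per hour, 162.1° corresponds to a 10.81 h lag.
06:00 + 10.81 h ≈ 16:49 → 17:00 to the nearest hour.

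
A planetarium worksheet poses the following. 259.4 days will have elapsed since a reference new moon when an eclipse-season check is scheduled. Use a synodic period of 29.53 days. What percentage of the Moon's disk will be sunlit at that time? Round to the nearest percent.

39%

Reduce mod P: 259.4 − 8×29.53 = 23.16 d into the current lunation.
Phase angle: θ = 360°·(23.16 d)/(29.53 d) = 282.3°.
With cos θ = 0.214, the lit fraction is (1 − 0.214)/2 ≈ 0.393, so 39%.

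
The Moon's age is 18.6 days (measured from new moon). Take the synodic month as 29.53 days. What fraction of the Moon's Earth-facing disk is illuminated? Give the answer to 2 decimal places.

0.84

Elongation θ = 360° × 18.6/29.53 ≈ 226.8°.
With cos θ = (-0.685), the lit fraction is (1 − (-0.685))/2 ≈ 0.843.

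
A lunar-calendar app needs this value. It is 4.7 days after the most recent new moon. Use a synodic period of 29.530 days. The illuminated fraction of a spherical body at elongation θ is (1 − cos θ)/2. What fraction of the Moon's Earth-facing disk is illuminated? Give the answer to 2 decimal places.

0.23

The Moon has covered 4.7/29.530 of its cycle, so θ ≈ 360° × 4.7/29.530 = 57.3°.
cos 57.3° = 0.540, so f = (1 − 0.540)/2 = 0.230.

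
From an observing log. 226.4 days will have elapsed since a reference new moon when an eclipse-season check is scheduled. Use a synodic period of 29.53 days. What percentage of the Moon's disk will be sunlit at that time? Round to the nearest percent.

Reduce mod P: 226.4 − 7×29.53 = 19.69 d into the current lunation.
Phase angle: θ = 360°·(19.69 d)/(29.53 d) = 240.0°.
cos 240.0° = (-0.499), so f = (1 − (-0.499))/2 = 0.750, so 75%.

75%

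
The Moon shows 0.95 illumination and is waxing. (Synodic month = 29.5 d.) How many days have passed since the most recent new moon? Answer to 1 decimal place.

Invert f = (1 − cos θ)/2 to get cos θ = 1 − 2(0.95) = -0.900, hence θ₀ = arccos -0.900 = 154.2°.
Before full moon the principal value applies: θ = 154.2°.
Age = 29.5 × 154.2°/360° ≈ 12.63 days.

12.6 days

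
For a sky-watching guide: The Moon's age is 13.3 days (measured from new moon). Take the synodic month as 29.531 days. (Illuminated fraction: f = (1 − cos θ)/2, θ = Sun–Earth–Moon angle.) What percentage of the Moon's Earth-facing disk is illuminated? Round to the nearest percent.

98%

Elongation θ = 360° × 13.3/29.531 ≈ 162.1°.
With cos θ = (-0.952), the lit fraction is (1 − (-0.952))/2 ≈ 0.976, so 98%.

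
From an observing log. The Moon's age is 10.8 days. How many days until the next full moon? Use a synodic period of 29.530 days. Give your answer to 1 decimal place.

Full moon occurs at elongation 180°, i.e. at age 29.530 × 180/360 = 14.765 d.
That is 14.765 − 10.8 = 3.965 days ahead.

4.0 days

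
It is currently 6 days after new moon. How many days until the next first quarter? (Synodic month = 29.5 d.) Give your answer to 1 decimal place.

1.4 days

First quarter occurs at elongation 90°, i.e. at age 29.5 × 90/360 = 7.375 d.
So 1.375 days remain (7.375 − 6).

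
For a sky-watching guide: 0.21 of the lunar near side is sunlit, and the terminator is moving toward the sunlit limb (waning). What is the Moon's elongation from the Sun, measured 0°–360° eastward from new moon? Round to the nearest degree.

Invert f = (1 − cos θ)/2 to get cos θ = 1 − 2(0.21) = 0.580, hence θ₀ = arccos 0.580 = 54.5°.
Since the Moon is past full (waning), take the reflex angle: θ = 360° − 54.5° = 305.5°.

305°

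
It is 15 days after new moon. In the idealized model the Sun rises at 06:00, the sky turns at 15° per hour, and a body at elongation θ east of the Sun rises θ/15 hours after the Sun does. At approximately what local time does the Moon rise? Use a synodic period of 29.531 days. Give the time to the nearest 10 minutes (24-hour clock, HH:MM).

18:10

The Moon has covered 15/29.531 of its cycle, so θ ≈ 360° × 15/29.531 = 182.9°.
At 15° of sky rotation per hour, 182.9° corresponds to a 12.19 h lag.
06:00 + 12.191 h ≈ 18:11 → 18:10 to the nearest ten minutes.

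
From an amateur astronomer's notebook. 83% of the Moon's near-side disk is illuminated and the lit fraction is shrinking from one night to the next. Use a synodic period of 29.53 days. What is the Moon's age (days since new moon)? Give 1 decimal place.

From f = (1 − cos θ)/2: cos θ = 1 − 2×0.83 = -0.660; arccos → 131.3°.
Since the Moon is past full (waning), take the reflex angle: θ = 360° − 131.3° = 228.7°.
At 360°/29.53 d per day, 228.7° corresponds to 18.76 days.

18.8 days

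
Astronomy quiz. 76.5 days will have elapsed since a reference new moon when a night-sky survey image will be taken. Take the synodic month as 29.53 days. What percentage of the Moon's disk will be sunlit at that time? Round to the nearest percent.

Reduce mod P: 76.5 − 2×29.53 = 17.44 d into the current lunation.
Phase angle: θ = 360°·(17.44 d)/(29.53 d) = 212.6°.
With cos θ = (-0.842), the lit fraction is (1 − (-0.842))/2 ≈ 0.921, so 92%.

92%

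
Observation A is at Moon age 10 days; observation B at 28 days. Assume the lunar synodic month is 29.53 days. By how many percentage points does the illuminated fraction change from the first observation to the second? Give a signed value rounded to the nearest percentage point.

θ₁ = 360° × 10/29.53 = 121.9°, f₁ = (1 − cos θ₁)/2 = 0.764.
θ₂ = 360° × 28/29.53 = 341.3°, f₂ = (1 − cos θ₂)/2 = 0.026.
Change = f₂ − f₁ = -0.738 → -74 percentage points.

-74 pp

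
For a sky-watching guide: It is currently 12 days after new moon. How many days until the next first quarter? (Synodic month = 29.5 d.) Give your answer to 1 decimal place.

First quarter occurs at elongation 90°, i.e. at age 29.5 × 90/360 = 7.375 d.
This lunation's first quarter (7.375 d) has passed, so add one period: 36.875 − 12 = 24.875 days.

24.9 days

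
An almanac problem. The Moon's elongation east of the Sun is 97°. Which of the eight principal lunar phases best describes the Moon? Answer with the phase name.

first quarter

97° lies in the first quarter sector of the 8-phase cycle.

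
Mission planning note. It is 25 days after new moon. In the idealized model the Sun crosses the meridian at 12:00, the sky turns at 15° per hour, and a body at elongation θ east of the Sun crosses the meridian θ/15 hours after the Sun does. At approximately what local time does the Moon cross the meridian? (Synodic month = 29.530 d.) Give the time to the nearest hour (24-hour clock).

Phase angle: θ = 360°·(25 d)/(29.530 d) = 304.8°.
The Moon trails the Sun by θ/15 = 304.8/15 ≈ 20.32 hours.
12:00 + 20.32 h ≈ 08:19 → 08:00 to the nearest hour.

08:00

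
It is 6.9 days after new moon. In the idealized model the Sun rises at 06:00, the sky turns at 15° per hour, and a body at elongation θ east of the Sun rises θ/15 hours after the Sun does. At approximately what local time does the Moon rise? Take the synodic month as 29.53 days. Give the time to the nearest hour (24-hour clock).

12:00

Phase angle: θ = 360°·(6.9 d)/(29.53 d) = 84.1°.
Delay after the Sun = 84.1° / (15°/h) ≈ 5.61 h.
06:00 + 5.61 h ≈ 11:36 → 12:00 to the nearest hour.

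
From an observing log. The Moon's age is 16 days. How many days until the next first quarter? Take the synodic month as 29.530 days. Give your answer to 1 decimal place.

First quarter is 0.25 of the way through the cycle: age 0.25 × 29.530 = 7.383 d.
Already past this cycle's first quarter; the next is at 7.383 + 29.530 = 36.913 d, so 36.913 − 16 = 20.913 days.

20.9 days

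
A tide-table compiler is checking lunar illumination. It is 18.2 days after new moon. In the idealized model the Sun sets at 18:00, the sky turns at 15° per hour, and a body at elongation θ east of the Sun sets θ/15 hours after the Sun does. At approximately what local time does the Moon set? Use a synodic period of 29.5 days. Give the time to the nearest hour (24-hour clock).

Elongation θ = 360° × 18.2/29.5 ≈ 222.1°.
The Moon trails the Sun by θ/15 = 222.1/15 ≈ 14.81 hours.
18:00 + 14.81 h ≈ 08:48 → 09:00 to the nearest hour.

09:00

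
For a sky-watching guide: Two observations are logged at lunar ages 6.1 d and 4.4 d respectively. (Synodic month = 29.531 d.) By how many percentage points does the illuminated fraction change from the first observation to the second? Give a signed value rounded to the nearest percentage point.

First observation: θ = 360°·6.1/29.531 = 74.4°, so f = 0.365.
Second observation: θ = 53.6°, f = 0.204.
Δf = 0.204 − 0.365 = -0.162, i.e. -16 pp.

-16 percentage points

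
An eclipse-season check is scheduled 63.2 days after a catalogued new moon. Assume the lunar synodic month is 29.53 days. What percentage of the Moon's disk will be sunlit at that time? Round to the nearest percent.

18%

63.2 d spans 2 complete synodic months (2 × 29.53 = 59.06 d) plus 4.14 d.
The Moon has covered 4.14/29.53 of its cycle, so θ ≈ 360° × 4.14/29.53 = 50.5°.
Illuminated fraction = (1 − cos 50.5°)/2 = (1 − 0.636)/2 ≈ 0.182, so 18%.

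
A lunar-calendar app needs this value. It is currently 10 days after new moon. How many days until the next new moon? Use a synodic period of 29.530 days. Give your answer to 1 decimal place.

One full lunation from the last new moon is 29.530 d; remaining = 29.530 − 10 = 19.530 d.

19.5 days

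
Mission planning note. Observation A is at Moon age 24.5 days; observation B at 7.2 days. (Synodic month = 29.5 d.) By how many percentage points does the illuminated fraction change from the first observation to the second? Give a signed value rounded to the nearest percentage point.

+22 percentage points

First observation: θ = 360°·24.5/29.5 = 299.0°, so f = 0.258.
Second observation: θ = 87.9°, f = 0.481.
Δf = 0.481 − 0.258 = +0.224, i.e. +22 pp.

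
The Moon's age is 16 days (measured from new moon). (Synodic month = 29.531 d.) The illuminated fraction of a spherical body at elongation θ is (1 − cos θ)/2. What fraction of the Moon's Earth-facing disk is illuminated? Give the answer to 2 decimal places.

0.98

Phase angle: θ = 360°·(16 d)/(29.531 d) = 195.0°.
Illuminated fraction = (1 − cos 195.0°)/2 = (1 − (-0.966))/2 ≈ 0.983.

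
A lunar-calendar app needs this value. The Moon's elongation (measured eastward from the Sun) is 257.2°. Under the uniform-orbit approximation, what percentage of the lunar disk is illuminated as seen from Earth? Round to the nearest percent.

61%

cos 257.2° = (-0.222), so f = (1 − (-0.222))/2 = 0.611, i.e. 61%.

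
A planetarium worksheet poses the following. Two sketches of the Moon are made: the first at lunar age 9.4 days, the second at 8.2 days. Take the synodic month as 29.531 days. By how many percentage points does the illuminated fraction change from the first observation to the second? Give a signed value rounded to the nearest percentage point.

First observation: θ = 360°·9.4/29.531 = 114.6°, so f = 0.708.
Second observation: θ = 100.0°, f = 0.587.
Δf = 0.587 − 0.708 = -0.122, i.e. -12 pp.

-12 pp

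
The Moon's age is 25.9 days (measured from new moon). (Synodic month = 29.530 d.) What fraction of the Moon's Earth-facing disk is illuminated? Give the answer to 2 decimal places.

Elongation θ = 360° × 25.9/29.530 ≈ 315.7°.
With cos θ = 0.716, the lit fraction is (1 − 0.716)/2 ≈ 0.142.

0.14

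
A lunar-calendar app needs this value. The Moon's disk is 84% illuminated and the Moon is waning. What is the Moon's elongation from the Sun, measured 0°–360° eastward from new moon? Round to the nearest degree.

227°

Invert f = (1 − cos θ)/2 to get cos θ = 1 − 2(0.84) = -0.680, hence θ₀ = arccos -0.680 = 132.8°.
Since the Moon is past full (waning), take the reflex angle: θ = 360° − 132.8° = 227.2°.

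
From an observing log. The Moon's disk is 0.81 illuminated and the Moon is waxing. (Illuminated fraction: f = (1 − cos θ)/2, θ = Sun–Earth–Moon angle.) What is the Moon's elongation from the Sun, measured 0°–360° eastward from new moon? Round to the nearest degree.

128°

cos θ = 1 − 2f = -0.620, giving a principal value of 128.3°.
Before full moon the principal value applies: θ = 128.3°.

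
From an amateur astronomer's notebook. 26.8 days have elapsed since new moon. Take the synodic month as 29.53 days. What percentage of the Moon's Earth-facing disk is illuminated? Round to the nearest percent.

8%

Elongation θ = 360° × 26.8/29.53 ≈ 326.7°.
With cos θ = 0.836, the lit fraction is (1 − 0.836)/2 ≈ 0.082, so 8%.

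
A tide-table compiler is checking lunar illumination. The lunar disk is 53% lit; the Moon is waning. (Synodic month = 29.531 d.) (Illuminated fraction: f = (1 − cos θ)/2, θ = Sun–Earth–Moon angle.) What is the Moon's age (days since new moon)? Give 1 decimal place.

Invert f = (1 − cos θ)/2 to get cos θ = 1 − 2(0.53) = -0.060, hence θ₀ = arccos -0.060 = 93.4°.
Since the Moon is past full (waning), take the reflex angle: θ = 360° − 93.4° = 266.6°.
That fraction of the synodic month is 266.6/360 × 29.531 d ≈ 21.87 d.

21.9 days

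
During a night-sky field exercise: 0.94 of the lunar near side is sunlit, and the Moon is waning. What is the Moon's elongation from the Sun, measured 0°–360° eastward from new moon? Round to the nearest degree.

208°

From f = (1 − cos θ)/2: cos θ = 1 − 2×0.94 = -0.880; arccos → 151.6°.
Since the Moon is past full (waning), take the reflex angle: θ = 360° − 151.6° = 208.4°.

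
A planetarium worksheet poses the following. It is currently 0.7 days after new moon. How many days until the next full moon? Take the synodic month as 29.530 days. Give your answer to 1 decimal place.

Full moon occurs at elongation 180°, i.e. at age 29.530 × 180/360 = 14.765 d.
That is 14.765 − 0.7 = 14.065 days ahead.

14.1 days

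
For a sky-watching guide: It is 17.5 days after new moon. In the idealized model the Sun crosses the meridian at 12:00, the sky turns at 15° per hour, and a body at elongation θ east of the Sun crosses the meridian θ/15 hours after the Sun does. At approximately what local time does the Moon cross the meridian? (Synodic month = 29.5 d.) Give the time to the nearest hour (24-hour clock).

02:00

Phase angle: θ = 360°·(17.5 d)/(29.5 d) = 213.6°.
At 15° of sky rotation per hour, 213.6° corresponds to a 14.24 h lag.
12:00 + 14.24 h ≈ 02:14 → 02:00 to the nearest hour.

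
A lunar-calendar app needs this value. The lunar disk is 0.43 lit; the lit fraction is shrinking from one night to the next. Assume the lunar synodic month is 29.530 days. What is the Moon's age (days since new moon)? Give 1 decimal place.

From f = (1 − cos θ)/2: cos θ = 1 − 2×0.43 = 0.140; arccos → 82.0°.
Waning ⇒ past full, so θ = 360° − 82.0° = 278.0°.
That fraction of the synodic month is 278.0/360 × 29.530 d ≈ 22.81 d.

22.8 days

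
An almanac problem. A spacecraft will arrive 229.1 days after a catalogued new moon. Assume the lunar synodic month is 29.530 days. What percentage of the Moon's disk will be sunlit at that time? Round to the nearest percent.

47%

229.1 d spans 7 complete synodic months (7 × 29.530 = 206.71 d) plus 22.39 d.
The Moon has covered 22.39/29.530 of its cycle, so θ ≈ 360° × 22.39/29.530 = 273.0°.
cos 273.0° = 0.052, so f = (1 − 0.052)/2 = 0.474, so 47%.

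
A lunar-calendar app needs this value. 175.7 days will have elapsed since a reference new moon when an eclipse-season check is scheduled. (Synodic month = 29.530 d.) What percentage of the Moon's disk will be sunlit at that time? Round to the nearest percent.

2%

175.7/29.530 = 5.950 lunations, so 5 complete cycles and 28.05 d into the next.
Phase angle: θ = 360°·(28.05 d)/(29.530 d) = 342.0°.
With cos θ = 0.951, the lit fraction is (1 − 0.951)/2 ≈ 0.025, so 2%.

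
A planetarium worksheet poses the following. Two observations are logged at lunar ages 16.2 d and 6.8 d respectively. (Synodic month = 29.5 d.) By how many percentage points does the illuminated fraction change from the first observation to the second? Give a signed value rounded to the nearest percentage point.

-54 percentage points

θ₁ = 360° × 16.2/29.5 = 197.7°, f₁ = (1 − cos θ₁)/2 = 0.976.
θ₂ = 360° × 6.8/29.5 = 83.0°, f₂ = (1 − cos θ₂)/2 = 0.439.
Change = f₂ − f₁ = -0.537 → -54 percentage points.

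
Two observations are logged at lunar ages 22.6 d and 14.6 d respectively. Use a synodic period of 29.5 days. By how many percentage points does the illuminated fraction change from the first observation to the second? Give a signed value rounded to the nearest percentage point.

+55 percentage points

First observation: θ = 360°·22.6/29.5 = 275.8°, so f = 0.450.
Second observation: θ = 178.2°, f = 1.000.
Δf = 1.000 − 0.450 = +0.550, i.e. +55 pp.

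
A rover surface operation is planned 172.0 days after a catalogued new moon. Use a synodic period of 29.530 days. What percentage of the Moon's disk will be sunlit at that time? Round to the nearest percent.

Reduce mod P: 172.0 − 5×29.530 = 24.35 d into the current lunation.
Phase angle: θ = 360°·(24.35 d)/(29.530 d) = 296.9°.
Illuminated fraction = (1 − cos 296.9°)/2 = (1 − 0.452)/2 ≈ 0.274, so 27%.

27%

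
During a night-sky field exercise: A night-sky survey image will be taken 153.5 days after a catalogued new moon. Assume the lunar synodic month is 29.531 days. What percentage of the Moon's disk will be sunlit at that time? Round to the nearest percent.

34%

153.5 d spans 5 complete synodic months (5 × 29.531 = 147.66 d) plus 5.84 d.
The Moon has covered 5.84/29.531 of its cycle, so θ ≈ 360° × 5.84/29.531 = 71.3°.
With cos θ = 0.321, the lit fraction is (1 − 0.321)/2 ≈ 0.339, so 34%.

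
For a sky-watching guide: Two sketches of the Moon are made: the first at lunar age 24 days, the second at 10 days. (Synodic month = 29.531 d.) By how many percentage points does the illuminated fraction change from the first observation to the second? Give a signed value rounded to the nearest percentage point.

First observation: θ = 360°·24/29.531 = 292.6°, so f = 0.308.
Second observation: θ = 121.9°, f = 0.764.
Δf = 0.764 − 0.308 = +0.456, i.e. +46 pp.

+46 percentage points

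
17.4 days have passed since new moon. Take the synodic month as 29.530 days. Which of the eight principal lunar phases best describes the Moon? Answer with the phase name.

waning gibbous

θ ≈ 360° × 17.4/29.530 = 212°, which falls in the waning gibbous sector.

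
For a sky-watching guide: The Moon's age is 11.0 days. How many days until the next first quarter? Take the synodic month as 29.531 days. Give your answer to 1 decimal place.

First quarter occurs at elongation 90°, i.e. at age 29.531 × 90/360 = 7.383 d.
This lunation's first quarter (7.383 d) has passed, so add one period: 36.914 − 11.0 = 25.914 days.

25.9 days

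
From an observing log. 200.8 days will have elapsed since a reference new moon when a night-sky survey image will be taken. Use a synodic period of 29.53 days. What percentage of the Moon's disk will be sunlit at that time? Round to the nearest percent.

35%

200.8/29.53 = 6.800 lunations, so 6 complete cycles and 23.62 d into the next.
The Moon has covered 23.62/29.53 of its cycle, so θ ≈ 360° × 23.62/29.53 = 288.0°.
Illuminated fraction = (1 − cos 288.0°)/2 = (1 − 0.308)/2 ≈ 0.346, so 35%.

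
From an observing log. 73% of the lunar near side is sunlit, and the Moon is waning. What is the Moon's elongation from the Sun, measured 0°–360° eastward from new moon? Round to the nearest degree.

From f = (1 − cos θ)/2: cos θ = 1 − 2×0.73 = -0.460; arccos → 117.4°.
A waning Moon lies in 180°–360°, so θ = 360° − 117.4° = 242.6°.

243°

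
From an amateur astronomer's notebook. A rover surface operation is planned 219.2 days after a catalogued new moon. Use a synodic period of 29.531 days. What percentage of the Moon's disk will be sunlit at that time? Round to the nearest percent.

Reduce mod P: 219.2 − 7×29.531 = 12.48 d into the current lunation.
The Moon has covered 12.48/29.531 of its cycle, so θ ≈ 360° × 12.48/29.531 = 152.2°.
cos 152.2° = (-0.884), so f = (1 − (-0.884))/2 = 0.942, so 94%.

94%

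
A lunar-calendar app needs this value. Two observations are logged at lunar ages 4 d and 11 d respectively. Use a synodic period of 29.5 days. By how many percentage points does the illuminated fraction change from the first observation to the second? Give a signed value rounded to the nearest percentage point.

θ₁ = 360° × 4/29.5 = 48.8°, f₁ = (1 − cos θ₁)/2 = 0.171.
θ₂ = 360° × 11/29.5 = 134.2°, f₂ = (1 − cos θ₂)/2 = 0.849.
Change = f₂ − f₁ = +0.678 → +68 percentage points.

+68 percentage points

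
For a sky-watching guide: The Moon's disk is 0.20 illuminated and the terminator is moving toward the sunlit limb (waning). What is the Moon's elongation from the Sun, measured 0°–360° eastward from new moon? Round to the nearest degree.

cos θ = 1 − 2f = 0.600, giving a principal value of 53.1°.
A waning Moon lies in 180°–360°, so θ = 360° − 53.1° = 306.9°.

307°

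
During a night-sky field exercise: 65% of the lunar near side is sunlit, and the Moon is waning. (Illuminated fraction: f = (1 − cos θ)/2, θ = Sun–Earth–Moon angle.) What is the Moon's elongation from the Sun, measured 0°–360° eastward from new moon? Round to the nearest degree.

253°

Invert f = (1 − cos θ)/2 to get cos θ = 1 − 2(0.65) = -0.300, hence θ₀ = arccos -0.300 = 107.5°.
Since the Moon is past full (waning), take the reflex angle: θ = 360° − 107.5° = 252.5°.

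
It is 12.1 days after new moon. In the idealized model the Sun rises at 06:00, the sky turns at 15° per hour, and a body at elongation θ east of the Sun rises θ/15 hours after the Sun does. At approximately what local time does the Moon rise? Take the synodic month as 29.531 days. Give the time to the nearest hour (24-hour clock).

16:00

The Moon has covered 12.1/29.531 of its cycle, so θ ≈ 360° × 12.1/29.531 = 147.5°.
Delay after the Sun = 147.5° / (15°/h) ≈ 9.83 h.
06:00 + 9.83 h ≈ 15:50 → 16:00 to the nearest hour.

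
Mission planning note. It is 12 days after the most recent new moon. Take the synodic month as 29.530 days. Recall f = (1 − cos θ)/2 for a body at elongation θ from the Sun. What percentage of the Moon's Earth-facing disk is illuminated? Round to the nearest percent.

92%

Elongation θ = 360° × 12/29.530 ≈ 146.3°.
cos 146.3° = (-0.832), so f = (1 − (-0.832))/2 = 0.916, so 92%.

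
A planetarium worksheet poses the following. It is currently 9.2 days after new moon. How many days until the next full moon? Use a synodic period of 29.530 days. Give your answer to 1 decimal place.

5.6 days

Full moon is 0.5 of the way through the cycle: age 0.5 × 29.530 = 14.765 d.
So 5.565 days remain (14.765 − 9.2).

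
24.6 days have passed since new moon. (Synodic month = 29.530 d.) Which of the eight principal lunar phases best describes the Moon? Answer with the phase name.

θ ≈ 360° × 24.6/29.530 = 300°, which falls in the waning crescent sector.

waning crescent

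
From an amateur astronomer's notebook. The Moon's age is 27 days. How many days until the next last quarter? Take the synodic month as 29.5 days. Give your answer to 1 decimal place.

Last quarter occurs at elongation 270°, i.e. at age 29.5 × 270/360 = 22.125 d.
This lunation's last quarter (22.125 d) has passed, so add one period: 51.625 − 27 = 24.625 days.

24.6 days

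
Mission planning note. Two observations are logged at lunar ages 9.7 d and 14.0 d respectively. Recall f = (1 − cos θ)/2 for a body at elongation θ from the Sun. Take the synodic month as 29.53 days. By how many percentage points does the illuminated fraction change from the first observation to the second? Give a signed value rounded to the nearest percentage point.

First observation: θ = 360°·9.7/29.53 = 118.3°, so f = 0.737.
Second observation: θ = 170.7°, f = 0.993.
Δf = 0.993 − 0.737 = +0.257, i.e. +26 pp.

+26 percentage points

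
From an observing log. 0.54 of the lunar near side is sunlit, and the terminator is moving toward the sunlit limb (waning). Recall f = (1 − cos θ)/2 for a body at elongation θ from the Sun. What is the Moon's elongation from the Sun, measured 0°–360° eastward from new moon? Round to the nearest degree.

265°

From f = (1 − cos θ)/2: cos θ = 1 − 2×0.54 = -0.080; arccos → 94.6°.
A waning Moon lies in 180°–360°, so θ = 360° − 94.6° = 265.4°.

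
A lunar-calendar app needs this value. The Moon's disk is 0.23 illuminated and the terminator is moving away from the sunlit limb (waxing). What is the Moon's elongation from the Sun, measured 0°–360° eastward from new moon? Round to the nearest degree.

From f = (1 − cos θ)/2: cos θ = 1 − 2×0.23 = 0.540; arccos → 57.3°.
Before full moon the principal value applies: θ = 57.3°.

57°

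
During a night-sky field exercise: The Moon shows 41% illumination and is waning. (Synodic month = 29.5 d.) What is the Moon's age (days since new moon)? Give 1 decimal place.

23.0 days

Invert f = (1 − cos θ)/2 to get cos θ = 1 − 2(0.41) = 0.180, hence θ₀ = arccos 0.180 = 79.6°.
Waning ⇒ past full, so θ = 360° − 79.6° = 280.4°.
At 360°/29.5 d per day, 280.4° corresponds to 22.97 days.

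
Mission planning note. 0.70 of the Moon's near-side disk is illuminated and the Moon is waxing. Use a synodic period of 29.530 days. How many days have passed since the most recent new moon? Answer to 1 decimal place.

cos θ = 1 − 2f = -0.400, giving a principal value of 113.6°.
Before full moon the principal value applies: θ = 113.6°.
Age = 29.530 × 113.6°/360° ≈ 9.32 days.

9.3 days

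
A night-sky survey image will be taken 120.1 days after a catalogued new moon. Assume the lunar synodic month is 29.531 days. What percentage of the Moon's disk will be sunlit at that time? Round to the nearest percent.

120.1/29.531 = 4.067 lunations, so 4 complete cycles and 1.98 d into the next.
The Moon has covered 1.98/29.531 of its cycle, so θ ≈ 360° × 1.98/29.531 = 24.1°.
Illuminated fraction = (1 − cos 24.1°)/2 = (1 − 0.913)/2 ≈ 0.044, so 4%.

4%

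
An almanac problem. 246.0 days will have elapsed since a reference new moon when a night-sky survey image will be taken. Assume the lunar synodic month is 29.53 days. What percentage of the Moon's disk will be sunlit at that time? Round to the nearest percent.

246.0/29.53 = 8.331 lunations, so 8 complete cycles and 9.76 d into the next.
The Moon has covered 9.76/29.53 of its cycle, so θ ≈ 360° × 9.76/29.53 = 119.0°.
cos 119.0° = (-0.485), so f = (1 − (-0.485))/2 = 0.742, so 74%.

74%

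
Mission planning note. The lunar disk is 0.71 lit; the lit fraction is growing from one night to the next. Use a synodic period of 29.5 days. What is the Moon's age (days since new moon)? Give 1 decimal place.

cos θ = 1 − 2f = -0.420, giving a principal value of 114.8°.
Waxing ⇒ before full, so θ = 114.8°.
Age = 29.5 × 114.8°/360° ≈ 9.41 days.

9.4 days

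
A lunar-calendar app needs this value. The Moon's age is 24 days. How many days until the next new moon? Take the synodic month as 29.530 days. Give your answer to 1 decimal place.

5.5 days

One full lunation from the last new moon is 29.530 d; remaining = 29.530 − 24 = 5.530 d.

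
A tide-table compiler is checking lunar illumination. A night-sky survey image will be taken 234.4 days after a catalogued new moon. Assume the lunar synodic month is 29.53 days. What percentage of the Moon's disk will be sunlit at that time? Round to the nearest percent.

4%

Reduce mod P: 234.4 − 7×29.53 = 27.69 d into the current lunation.
Phase angle: θ = 360°·(27.69 d)/(29.53 d) = 337.6°.
With cos θ = 0.924, the lit fraction is (1 − 0.924)/2 ≈ 0.038, so 4%.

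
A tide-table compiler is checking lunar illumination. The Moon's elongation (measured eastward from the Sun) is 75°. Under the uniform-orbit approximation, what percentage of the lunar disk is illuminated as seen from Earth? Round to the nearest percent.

cos 75° = 0.259, so f = (1 − 0.259)/2 = 0.371, i.e. 37%.

37%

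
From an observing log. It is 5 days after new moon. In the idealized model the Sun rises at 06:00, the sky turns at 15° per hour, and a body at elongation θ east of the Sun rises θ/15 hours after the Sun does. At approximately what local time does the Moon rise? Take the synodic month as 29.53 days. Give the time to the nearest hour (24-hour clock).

10:00

The Moon has covered 5/29.53 of its cycle, so θ ≈ 360° × 5/29.53 = 61.0°.
The Moon trails the Sun by θ/15 = 61.0/15 ≈ 4.06 hours.
06:00 + 4.06 h ≈ 10:04 → 10:00 to the nearest hour.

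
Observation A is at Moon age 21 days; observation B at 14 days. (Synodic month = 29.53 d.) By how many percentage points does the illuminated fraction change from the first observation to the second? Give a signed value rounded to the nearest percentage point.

+37 pp

θ₁ = 360° × 21/29.53 = 256.0°, f₁ = (1 − cos θ₁)/2 = 0.621.
θ₂ = 360° × 14/29.53 = 170.7°, f₂ = (1 − cos θ₂)/2 = 0.993.
Change = f₂ − f₁ = +0.373 → +37 percentage points.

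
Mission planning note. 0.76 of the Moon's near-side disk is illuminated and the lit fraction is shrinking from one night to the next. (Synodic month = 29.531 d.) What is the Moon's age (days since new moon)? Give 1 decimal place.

19.6 days

cos θ = 1 − 2f = -0.520, giving a principal value of 121.3°.
A waning Moon lies in 180°–360°, so θ = 360° − 121.3° = 238.7°.
Age = 29.531 × 238.7°/360° ≈ 19.58 days.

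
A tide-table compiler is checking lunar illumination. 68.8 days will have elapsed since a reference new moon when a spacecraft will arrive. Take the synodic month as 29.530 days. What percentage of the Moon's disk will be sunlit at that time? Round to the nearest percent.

68.8 d spans 2 complete synodic months (2 × 29.530 = 59.06 d) plus 9.74 d.
Elongation θ = 360° × 9.74/29.530 ≈ 118.7°.
Illuminated fraction = (1 − cos 118.7°)/2 = (1 − (-0.481))/2 ≈ 0.740, so 74%.

74%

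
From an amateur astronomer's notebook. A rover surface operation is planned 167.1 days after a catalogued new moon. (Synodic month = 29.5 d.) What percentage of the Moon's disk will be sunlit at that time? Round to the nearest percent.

167.1 d spans 5 complete synodic months (5 × 29.5 = 147.50 d) plus 19.60 d.
Phase angle: θ = 360°·(19.60 d)/(29.5 d) = 239.2°.
Illuminated fraction = (1 − cos 239.2°)/2 = (1 − (-0.512))/2 ≈ 0.756, so 76%.

76%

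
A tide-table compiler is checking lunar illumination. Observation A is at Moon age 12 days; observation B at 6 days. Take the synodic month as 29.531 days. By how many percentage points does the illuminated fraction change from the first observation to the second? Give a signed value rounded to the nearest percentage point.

-56 percentage points

θ₁ = 360° × 12/29.531 = 146.3°, f₁ = (1 − cos θ₁)/2 = 0.916.
θ₂ = 360° × 6/29.531 = 73.1°, f₂ = (1 − cos θ₂)/2 = 0.355.
Change = f₂ − f₁ = -0.561 → -56 percentage points.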